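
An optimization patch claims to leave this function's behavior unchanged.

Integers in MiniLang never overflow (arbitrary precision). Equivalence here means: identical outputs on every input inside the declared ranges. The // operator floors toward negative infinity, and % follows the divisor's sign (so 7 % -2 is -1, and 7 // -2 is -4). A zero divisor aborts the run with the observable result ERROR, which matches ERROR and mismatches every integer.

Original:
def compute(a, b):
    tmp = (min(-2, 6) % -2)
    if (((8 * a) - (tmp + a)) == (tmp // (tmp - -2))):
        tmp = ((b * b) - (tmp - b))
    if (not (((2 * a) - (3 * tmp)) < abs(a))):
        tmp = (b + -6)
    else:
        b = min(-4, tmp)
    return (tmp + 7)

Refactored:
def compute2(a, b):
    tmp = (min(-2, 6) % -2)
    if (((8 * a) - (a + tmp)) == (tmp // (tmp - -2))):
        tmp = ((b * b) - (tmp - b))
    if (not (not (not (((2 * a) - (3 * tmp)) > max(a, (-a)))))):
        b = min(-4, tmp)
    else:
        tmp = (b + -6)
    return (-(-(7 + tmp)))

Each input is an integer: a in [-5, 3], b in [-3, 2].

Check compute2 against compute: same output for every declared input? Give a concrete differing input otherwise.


These are not equivalent — on a=0, b=-1 the outputs split (0 vs 7).
compute: tmp becomes 0; next (((8 * a) - (tmp + a)) == (tmp // (tmp - -2))) evaluates to true; next tmp becomes 0; next (not (((2 * a) - (3 * tmp)) < abs(a))) evaluates to true; next tmp becomes -7; next final value 0
compute2: tmp becomes 0; next (((8 * a) - (a + tmp)) == (tmp // (tmp - -2))) evaluates to true; next tmp becomes 0; next (not (not (not (((2 * a) - (3 * tmp)) > max(a, (-a)))))) evaluates to true; next b becomes -4; next final value 7
verdict: not equivalent; witness: a=0, b=-1


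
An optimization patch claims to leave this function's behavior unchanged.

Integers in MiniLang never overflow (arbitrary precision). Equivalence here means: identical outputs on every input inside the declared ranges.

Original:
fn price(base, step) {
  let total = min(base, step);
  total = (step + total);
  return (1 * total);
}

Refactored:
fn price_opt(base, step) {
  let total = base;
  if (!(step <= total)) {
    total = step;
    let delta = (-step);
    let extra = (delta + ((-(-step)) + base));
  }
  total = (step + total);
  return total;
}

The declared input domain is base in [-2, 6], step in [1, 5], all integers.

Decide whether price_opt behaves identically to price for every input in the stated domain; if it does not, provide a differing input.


Take base=-2, step=1.
price: total=-2, then total=-1, then returns -1
price_opt: total=-2, then (!(step <= total)) is true, then total=1, then delta=-1, then extra=-2, then total=2, then returns 2
-1 against 2: the behavior changed.
verdict: not equivalent; witness: base=-2, step=1


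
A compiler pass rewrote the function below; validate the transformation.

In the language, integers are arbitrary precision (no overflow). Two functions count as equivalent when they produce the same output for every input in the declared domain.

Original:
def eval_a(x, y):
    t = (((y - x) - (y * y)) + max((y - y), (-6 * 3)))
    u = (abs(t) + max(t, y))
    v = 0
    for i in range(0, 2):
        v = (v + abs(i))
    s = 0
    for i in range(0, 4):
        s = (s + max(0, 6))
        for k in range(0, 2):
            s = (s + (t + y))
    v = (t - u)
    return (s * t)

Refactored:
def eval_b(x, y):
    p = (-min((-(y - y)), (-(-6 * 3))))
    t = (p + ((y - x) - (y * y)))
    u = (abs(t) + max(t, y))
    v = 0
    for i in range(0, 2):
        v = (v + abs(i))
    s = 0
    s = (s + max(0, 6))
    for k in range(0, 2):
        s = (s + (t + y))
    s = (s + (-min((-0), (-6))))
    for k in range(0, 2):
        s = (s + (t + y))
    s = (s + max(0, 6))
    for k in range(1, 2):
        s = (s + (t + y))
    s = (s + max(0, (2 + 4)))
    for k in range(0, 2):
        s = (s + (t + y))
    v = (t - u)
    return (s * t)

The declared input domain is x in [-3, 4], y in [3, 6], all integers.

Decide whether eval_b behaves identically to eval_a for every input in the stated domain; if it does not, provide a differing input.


There is a counterexample at x=-3, y=4: 144 on one side, 99 on the other.
eval_a: t := -9 | u := 13 | v := 0 | iter i=0: | v := 0 | iter i=1: | v := 1 | s := 0 | iter i=0: | s := 6 | iter k=0: | s := 1 | iter k=1: | s := -4 | iter i=1: | s := 2 | iter k=0: | s := -3 | iter k=1: | s := -8 | iter i=2: | s := -2 | iter k=0: | s := -7 | iter k=1: | s := -12 | iter i=3: | s := -6 | iter k=0: | s := -11 | iter k=1: | s := -16 | v := -22 | result 144
eval_b: p := 0 | t := -9 | u := 13 | v := 0 | iter i=0: | v := 0 | iter i=1: | v := 1 | s := 0 | s := 6 | iter k=0: | s := 1 | iter k=1: | s := -4 | s := 2 | iter k=0: | s := -3 | iter k=1: | s := -8 | s := -2 | iter k=1: | s := -7 | s := -1 | iter k=0: | s := -6 | iter k=1: | s := -11 | v := -22 | result 99
verdict: not equivalent; witness: x=-3, y=4


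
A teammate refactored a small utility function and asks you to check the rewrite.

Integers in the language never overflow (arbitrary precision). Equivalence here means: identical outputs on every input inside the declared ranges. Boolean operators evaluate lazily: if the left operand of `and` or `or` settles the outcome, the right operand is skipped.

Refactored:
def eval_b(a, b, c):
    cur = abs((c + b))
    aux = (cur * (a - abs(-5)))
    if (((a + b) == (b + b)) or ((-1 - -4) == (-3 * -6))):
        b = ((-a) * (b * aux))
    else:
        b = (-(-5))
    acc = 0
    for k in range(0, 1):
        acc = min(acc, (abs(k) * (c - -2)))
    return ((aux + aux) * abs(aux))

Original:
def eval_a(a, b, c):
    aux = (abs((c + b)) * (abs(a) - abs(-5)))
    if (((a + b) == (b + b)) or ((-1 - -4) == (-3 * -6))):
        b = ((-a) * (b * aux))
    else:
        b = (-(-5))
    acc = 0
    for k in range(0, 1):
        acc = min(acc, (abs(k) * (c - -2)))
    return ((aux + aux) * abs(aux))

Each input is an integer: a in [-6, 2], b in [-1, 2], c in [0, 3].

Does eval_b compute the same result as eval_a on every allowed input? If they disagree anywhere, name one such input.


These are not equivalent — on a=-6, b=-1, c=0 the outputs split (2 vs -242).
eval_a: aux=1, then (((a + b) == (b + b)) or ((-1 - -4) == (-3 * -6))) is false, then b=5, then acc=0, then (k=0), then acc=0, then returns 2
eval_b: cur=1, then aux=-11, then (((a + b) == (b + b)) or ((-1 - -4) == (-3 * -6))) is false, then b=5, then acc=0, then (k=0), then acc=0, then returns -242
verdict: not equivalent; witness: a=-6, b=-1, c=0


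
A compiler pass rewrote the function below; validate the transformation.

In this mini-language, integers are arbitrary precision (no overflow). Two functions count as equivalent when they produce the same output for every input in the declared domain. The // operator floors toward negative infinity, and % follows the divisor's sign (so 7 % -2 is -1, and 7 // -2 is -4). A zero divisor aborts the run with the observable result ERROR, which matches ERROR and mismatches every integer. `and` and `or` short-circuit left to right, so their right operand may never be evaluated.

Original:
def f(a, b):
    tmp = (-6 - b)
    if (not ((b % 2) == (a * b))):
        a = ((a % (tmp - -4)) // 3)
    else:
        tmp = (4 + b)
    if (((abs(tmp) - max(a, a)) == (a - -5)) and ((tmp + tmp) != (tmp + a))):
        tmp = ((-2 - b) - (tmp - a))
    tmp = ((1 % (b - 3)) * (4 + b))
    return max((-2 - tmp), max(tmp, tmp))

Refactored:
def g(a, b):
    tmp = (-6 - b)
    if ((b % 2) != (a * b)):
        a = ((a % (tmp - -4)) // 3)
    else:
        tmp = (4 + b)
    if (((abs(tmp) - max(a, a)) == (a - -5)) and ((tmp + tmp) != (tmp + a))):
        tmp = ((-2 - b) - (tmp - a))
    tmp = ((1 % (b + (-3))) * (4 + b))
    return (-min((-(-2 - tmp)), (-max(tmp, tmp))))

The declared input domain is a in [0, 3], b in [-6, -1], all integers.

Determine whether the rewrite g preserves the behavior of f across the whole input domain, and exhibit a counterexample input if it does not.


Reading the diff, among the changes: comparison usage differs; and boolean connective usage differs; and min/max/abs usage differs; and arithmetic usage differs.
One worked example (a=1, b=-3) — f: tmp = -3; (not ((b % 2) == (a * b))) -> true; a = 0; (((abs(tmp) - max(a, a)) == (a - -5)) and ((tmp + tmp) != (tmp + a))) -> false; tmp = -5; return 3; g: tmp = -3; ((b % 2) != (a * b)) -> true; a = 0; (((abs(tmp) - max(a, a)) == (a - -5)) and ((tmp + tmp) != (tmp + a))) -> false; tmp = -5; return 3; agreement on 3.
An exhaustive pass over the 24 declared inputs shows identical outputs.
verdict: equivalent


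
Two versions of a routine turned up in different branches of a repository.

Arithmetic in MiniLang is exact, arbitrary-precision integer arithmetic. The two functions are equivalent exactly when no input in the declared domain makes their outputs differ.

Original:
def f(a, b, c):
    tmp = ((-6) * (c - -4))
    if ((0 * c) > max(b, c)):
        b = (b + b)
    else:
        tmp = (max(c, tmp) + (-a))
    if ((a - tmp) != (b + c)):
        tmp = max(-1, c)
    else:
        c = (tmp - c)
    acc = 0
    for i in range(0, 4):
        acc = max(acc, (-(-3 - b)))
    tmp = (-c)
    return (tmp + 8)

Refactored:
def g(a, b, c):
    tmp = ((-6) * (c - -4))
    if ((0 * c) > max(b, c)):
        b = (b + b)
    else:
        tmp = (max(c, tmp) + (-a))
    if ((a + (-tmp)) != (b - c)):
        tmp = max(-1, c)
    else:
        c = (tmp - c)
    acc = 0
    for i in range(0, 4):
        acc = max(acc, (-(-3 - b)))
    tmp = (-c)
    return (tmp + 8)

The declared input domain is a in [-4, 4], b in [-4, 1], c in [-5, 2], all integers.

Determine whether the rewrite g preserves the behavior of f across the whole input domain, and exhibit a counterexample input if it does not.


There is a counterexample at a=-4, b=-4, c=-4: 12 on one side, 4 on the other.
f: tmp becomes 0; next ((0 * c) > max(b, c)) evaluates to true; next b becomes -8; next ((a - tmp) != (b + c)) evaluates to true; next tmp becomes -1; next acc becomes 0; next at i=0:; next acc becomes 0; next at i=1:; next acc becomes 0; next at i=2:; next acc becomes 0; next at i=3:; next acc becomes 0; next tmp becomes 4; next final value 12
g: tmp becomes 0; next ((0 * c) > max(b, c)) evaluates to true; next b becomes -8; next ((a + (-tmp)) != (b - c)) evaluates to false; next c becomes 4; next acc becomes 0; next at i=0:; next acc becomes 0; next at i=1:; next acc becomes 0; next at i=2:; next acc becomes 0; next at i=3:; next acc becomes 0; next tmp becomes -4; next final value 4
verdict: not equivalent; witness: a=-4, b=-4, c=-4


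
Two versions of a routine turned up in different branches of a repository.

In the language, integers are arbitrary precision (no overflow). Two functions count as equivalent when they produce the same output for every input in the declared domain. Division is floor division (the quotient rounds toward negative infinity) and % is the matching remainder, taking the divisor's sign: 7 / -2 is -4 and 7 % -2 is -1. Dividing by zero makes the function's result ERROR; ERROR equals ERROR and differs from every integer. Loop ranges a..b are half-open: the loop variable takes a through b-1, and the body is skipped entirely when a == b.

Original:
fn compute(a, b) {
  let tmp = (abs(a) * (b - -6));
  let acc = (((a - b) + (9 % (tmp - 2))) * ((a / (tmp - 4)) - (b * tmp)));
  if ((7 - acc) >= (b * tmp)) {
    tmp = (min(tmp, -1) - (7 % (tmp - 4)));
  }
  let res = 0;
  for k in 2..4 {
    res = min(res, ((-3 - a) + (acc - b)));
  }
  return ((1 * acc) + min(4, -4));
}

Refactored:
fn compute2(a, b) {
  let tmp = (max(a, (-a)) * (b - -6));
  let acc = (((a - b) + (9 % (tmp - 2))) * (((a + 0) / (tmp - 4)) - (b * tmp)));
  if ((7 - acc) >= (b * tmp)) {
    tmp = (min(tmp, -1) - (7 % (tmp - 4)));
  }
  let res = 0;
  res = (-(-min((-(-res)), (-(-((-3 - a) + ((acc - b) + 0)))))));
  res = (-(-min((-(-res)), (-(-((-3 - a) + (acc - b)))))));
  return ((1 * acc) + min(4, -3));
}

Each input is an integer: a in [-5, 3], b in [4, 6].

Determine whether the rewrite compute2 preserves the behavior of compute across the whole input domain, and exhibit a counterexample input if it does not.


Try a=-5, b=4.
compute: tmp becomes 50; next acc becomes 0; next ((7 - acc) >= (b * tmp)) evaluates to false; next res becomes 0; next at k=2:; next res becomes -2; next at k=3:; next res becomes -2; next final value -4
compute2: tmp becomes 50; next acc becomes 0; next ((7 - acc) >= (b * tmp)) evaluates to false; next res becomes 0; next res becomes -2; next res becomes -2; next final value -3
-4 vs -3 — the two versions disagree here.
verdict: not equivalent; witness: a=-5, b=4


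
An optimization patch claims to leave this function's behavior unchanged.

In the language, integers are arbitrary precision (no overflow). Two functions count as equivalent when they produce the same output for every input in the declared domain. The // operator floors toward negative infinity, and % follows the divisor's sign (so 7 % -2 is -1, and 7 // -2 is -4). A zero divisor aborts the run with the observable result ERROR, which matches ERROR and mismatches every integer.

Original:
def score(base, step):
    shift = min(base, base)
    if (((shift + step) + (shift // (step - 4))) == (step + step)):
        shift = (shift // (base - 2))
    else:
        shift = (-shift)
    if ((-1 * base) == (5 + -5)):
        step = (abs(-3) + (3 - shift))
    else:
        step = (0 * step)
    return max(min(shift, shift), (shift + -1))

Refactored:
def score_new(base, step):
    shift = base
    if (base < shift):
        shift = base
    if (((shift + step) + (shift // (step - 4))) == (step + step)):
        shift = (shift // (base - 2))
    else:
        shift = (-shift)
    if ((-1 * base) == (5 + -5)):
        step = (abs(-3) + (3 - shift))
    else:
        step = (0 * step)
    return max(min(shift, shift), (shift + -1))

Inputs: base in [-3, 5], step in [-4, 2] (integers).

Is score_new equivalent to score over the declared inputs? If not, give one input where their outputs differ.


This is a faithful refactor — comparison usage differs, plus branching structure differs, plus statement counts differ, plus min/max/abs usage differs, but the computed results match everywhere.
Spot check at base=4, step=1 — score: shift = 4; (((shift + step) + (shift // (step - 4))) == (step + step)) -> false; shift = -4; ((-1 * base) == (5 + -5)) -> false; step = 0; return -4. score_new: shift = 4; (base < shift) -> false; (((shift + step) + (shift // (step - 4))) == (step + step)) -> false; shift = -4; ((-1 * base) == (5 + -5)) -> false; step = 0; return -4. Both give -4.
Sweeping the whole domain (63 inputs) finds no disagreement.
verdict: equivalent


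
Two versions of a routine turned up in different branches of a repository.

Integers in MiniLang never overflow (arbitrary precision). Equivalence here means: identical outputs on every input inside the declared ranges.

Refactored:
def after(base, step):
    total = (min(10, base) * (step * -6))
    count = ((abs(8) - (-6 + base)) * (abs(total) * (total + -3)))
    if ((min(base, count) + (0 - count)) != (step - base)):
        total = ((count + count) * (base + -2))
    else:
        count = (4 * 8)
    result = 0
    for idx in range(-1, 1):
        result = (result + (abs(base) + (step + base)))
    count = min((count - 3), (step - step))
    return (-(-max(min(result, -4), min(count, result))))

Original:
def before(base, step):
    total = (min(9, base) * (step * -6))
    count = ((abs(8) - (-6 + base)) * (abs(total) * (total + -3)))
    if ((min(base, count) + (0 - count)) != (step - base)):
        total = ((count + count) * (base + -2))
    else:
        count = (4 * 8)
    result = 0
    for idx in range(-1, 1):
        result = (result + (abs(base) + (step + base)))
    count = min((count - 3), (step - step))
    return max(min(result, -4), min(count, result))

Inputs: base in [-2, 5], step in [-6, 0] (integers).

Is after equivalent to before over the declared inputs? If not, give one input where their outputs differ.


Equivalent. The one real change (`9` became `10`) has no effect anywhere in the declared ranges.
Checked all 56 inputs in the declared domain: the outputs agree on every one.
As a probe, take base=3, step=-3: before runs total=54, then count=30294, then ((min(base, count) + (0 - count)) != (step - base)) is true, then total=60588, then result=0, then (idx=-1), then result=3, then (idx=0), then result=6, then count=0, then returns 0; after runs total=54, then count=30294, then ((min(base, count) + (0 - count)) != (step - base)) is true, then total=60588, then result=0, then (idx=-1), then result=3, then (idx=0), then result=6, then count=0, then returns 0; both end at 0.
verdict: equivalent


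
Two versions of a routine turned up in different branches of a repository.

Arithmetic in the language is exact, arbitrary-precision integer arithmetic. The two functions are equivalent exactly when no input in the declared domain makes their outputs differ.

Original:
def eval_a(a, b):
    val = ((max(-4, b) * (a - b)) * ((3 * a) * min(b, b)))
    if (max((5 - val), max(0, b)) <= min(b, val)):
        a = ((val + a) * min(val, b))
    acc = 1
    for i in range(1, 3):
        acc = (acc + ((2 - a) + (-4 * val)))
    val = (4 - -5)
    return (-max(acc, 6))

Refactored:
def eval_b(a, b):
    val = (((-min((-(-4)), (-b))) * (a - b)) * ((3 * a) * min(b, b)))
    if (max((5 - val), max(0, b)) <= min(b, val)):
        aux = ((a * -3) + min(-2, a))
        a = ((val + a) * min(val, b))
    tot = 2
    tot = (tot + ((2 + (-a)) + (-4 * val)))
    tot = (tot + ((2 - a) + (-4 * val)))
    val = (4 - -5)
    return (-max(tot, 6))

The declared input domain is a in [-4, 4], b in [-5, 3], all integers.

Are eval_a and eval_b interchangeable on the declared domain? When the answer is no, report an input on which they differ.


The rewrite breaks on a=-4, b=-5, where the results are -1933 and -1934.
eval_a: val=-240, then (max((5 - val), max(0, b)) <= min(b, val)) is false, then acc=1, then (i=1), then acc=967, then (i=2), then acc=1933, then val=9, then returns -1933
eval_b: val=-240, then (max((5 - val), max(0, b)) <= min(b, val)) is false, then tot=2, then tot=968, then tot=1934, then val=9, then returns -1934
verdict: not equivalent; witness: a=-4, b=-5


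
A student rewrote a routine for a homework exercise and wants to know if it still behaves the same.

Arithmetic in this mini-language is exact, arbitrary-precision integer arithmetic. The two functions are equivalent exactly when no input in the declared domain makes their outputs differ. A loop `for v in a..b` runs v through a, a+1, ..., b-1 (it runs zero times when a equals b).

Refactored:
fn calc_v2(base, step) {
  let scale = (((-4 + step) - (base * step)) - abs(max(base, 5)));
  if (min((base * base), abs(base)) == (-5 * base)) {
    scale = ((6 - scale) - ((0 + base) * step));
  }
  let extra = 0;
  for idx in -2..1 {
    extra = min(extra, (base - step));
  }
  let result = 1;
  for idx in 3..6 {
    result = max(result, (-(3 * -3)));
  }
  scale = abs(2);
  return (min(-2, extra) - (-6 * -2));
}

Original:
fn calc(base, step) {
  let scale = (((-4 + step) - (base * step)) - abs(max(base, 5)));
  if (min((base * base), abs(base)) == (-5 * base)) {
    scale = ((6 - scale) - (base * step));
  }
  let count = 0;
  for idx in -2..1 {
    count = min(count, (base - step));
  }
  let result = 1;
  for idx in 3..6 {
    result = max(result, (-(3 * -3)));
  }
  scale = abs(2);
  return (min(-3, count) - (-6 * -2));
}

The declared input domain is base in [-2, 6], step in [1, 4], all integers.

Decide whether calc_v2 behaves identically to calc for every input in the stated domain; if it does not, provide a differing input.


Evaluate both at base=-1, step=1.
calc: scale := -7 | (min((base * base), abs(base)) == (-5 * base)): false | count := 0 | iter idx=-2: | count := -2 | iter idx=-1: | count := -2 | iter idx=0: | count := -2 | result := 1 | iter idx=3: | result := 9 | iter idx=4: | result := 9 | iter idx=5: | result := 9 | scale := 2 | result -15
calc_v2: scale := -7 | (min((base * base), abs(base)) == (-5 * base)): false | extra := 0 | iter idx=-2: | extra := -2 | iter idx=-1: | extra := -2 | iter idx=0: | extra := -2 | result := 1 | iter idx=3: | result := 9 | iter idx=4: | result := 9 | iter idx=5: | result := 9 | scale := 2 | result -14
-15 vs -14 — the two versions disagree here.
verdict: not equivalent; witness: base=-1, step=1


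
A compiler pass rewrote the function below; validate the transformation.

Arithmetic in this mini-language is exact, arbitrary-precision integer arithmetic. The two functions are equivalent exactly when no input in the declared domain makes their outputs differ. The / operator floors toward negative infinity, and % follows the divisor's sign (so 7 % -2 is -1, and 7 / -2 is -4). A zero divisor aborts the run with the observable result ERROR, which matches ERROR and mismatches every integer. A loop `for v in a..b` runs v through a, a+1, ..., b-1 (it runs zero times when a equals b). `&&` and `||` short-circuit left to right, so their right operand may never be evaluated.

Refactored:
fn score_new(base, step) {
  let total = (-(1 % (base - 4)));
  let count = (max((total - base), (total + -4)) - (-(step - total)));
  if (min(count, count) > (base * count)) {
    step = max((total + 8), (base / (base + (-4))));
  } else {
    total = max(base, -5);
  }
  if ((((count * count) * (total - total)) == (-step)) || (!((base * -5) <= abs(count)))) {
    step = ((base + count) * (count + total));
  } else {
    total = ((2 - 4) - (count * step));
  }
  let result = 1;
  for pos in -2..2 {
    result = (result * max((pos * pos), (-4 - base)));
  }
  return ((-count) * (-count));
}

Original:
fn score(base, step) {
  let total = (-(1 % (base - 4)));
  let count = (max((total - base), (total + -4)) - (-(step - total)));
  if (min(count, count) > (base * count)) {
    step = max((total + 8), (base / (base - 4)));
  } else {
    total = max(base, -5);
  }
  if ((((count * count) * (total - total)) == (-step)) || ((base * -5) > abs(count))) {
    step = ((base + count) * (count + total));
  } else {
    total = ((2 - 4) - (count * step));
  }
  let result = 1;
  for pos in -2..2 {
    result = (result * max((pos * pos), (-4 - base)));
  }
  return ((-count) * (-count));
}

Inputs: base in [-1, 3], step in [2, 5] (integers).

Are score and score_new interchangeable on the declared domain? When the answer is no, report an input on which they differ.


Reading the diff, among the changes: arithmetic usage differs, and comparison usage differs, and boolean connective usage differs.
Tracing base=3, step=3: score: total := 0 | count := 0 | (min(count, count) > (base * count)): false | total := 3 | ((((count * count) * (total - total)) == (-step)) || ((base * -5) > abs(count))): false | total := -2 | result := 1 | iter pos=-2: | result := 4 | iter pos=-1: | result := 4 | iter pos=0: | result := 0 | iter pos=1: | result := 0 | result 0 | score_new: total := 0 | count := 0 | (min(count, count) > (base * count)): false | total := 3 | ((((count * count) * (total - total)) == (-step)) || (!((base * -5) <= abs(count)))): false | total := -2 | result := 1 | iter pos=-2: | result := 4 | iter pos=-1: | result := 4 | iter pos=0: | result := 0 | iter pos=1: | result := 0 | result 0 — matching result 0.
An exhaustive pass over the 20 declared inputs shows identical outputs.
verdict: equivalent


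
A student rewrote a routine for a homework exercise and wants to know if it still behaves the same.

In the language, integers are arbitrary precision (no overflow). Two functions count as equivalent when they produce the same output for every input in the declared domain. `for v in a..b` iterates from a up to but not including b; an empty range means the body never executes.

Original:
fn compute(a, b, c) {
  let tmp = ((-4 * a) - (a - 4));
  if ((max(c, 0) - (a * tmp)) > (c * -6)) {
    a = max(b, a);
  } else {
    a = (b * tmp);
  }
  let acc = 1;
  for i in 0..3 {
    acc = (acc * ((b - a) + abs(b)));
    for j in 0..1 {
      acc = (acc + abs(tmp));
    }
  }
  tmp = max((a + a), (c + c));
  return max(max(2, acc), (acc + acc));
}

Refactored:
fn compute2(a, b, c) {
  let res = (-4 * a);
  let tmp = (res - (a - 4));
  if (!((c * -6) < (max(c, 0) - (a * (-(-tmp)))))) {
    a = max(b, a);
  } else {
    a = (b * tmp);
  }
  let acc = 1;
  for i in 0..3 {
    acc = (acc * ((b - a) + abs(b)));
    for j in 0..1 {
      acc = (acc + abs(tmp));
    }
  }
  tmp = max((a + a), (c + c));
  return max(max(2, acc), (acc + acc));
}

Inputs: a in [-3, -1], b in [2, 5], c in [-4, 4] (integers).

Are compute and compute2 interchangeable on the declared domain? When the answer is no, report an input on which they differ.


Consider the input a=-3, b=2, c=-4.
compute: tmp := 19 | ((max(c, 0) - (a * tmp)) > (c * -6)): true | a := 2 | acc := 1 | iter i=0: | acc := 2 | iter j=0: | acc := 21 | iter i=1: | acc := 42 | iter j=0: | acc := 61 | iter i=2: | acc := 122 | iter j=0: | acc := 141 | tmp := 4 | result 282
compute2: res := 12 | tmp := 19 | (!((c * -6) < (max(c, 0) - (a * (-(-tmp)))))): false | a := 38 | acc := 1 | iter i=0: | acc := -34 | iter j=0: | acc := -15 | iter i=1: | acc := 510 | iter j=0: | acc := 529 | iter i=2: | acc := -17986 | iter j=0: | acc := -17967 | tmp := 76 | result 2
282 and 2 differ, so these are not the same function on this domain.
verdict: not equivalent; witness: a=-3, b=2, c=-4


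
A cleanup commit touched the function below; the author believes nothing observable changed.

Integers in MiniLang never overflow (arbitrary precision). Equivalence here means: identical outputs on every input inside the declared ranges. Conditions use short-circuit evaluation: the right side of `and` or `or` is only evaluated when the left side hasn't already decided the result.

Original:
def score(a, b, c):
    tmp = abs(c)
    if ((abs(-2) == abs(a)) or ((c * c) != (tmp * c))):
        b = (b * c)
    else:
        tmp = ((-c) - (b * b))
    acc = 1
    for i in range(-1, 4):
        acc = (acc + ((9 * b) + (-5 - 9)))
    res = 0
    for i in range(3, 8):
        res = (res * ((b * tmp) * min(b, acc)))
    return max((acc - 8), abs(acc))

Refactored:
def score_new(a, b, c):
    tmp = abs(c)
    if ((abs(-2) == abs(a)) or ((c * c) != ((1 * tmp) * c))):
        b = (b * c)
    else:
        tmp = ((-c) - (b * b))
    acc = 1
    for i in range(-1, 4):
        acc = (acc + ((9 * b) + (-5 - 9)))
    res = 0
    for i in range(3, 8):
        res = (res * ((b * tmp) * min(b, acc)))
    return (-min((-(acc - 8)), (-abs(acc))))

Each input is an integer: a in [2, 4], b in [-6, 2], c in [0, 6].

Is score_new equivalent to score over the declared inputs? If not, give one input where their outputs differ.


This is a faithful refactor — constant usage differs, min/max/abs usage differs, arithmetic usage differs, but the computed results match everywhere.
Tracing a=2, b=0, c=2: score: tmp = 2; ((abs(-2) == abs(a)) or ((c * c) != (tmp * c))) -> true; b = 0; acc = 1; [i=-1]; acc = -13; [i=0]; acc = -27; [i=1]; acc = -41; [i=2]; acc = -55; [i=3]; acc = -69; res = 0; [i=3]; res = 0; [i=4]; res = 0; [i=5]; res = 0; [i=6]; res = 0; [i=7]; res = 0; return 69 | score_new: tmp = 2; ((abs(-2) == abs(a)) or ((c * c) != ((1 * tmp) * c))) -> true; b = 0; acc = 1; [i=-1]; acc = -13; [i=0]; acc = -27; [i=1]; acc = -41; [i=2]; acc = -55; [i=3]; acc = -69; res = 0; [i=3]; res = 0; [i=4]; res = 0; [i=5]; res = 0; [i=6]; res = 0; [i=7]; res = 0; return 69 — matching result 69.
Every one of the 189 inputs gives matching results.
verdict: equivalent


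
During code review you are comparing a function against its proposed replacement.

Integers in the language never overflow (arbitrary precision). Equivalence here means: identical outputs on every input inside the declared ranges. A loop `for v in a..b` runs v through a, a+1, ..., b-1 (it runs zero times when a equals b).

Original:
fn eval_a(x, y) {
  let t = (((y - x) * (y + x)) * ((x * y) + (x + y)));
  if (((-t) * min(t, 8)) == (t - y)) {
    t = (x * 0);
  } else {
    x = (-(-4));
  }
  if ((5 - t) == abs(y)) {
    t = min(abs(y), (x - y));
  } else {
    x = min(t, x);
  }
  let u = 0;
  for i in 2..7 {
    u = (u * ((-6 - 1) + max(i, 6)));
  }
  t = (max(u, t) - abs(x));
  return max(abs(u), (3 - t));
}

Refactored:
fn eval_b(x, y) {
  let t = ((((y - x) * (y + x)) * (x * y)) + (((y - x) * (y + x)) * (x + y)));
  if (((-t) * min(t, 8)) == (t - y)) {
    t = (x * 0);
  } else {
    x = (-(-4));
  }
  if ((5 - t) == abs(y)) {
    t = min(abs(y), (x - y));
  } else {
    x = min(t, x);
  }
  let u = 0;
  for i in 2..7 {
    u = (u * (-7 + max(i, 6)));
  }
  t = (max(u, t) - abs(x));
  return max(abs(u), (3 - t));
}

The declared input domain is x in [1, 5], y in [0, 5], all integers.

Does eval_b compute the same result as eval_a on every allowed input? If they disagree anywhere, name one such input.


Although arithmetic usage differs; also constant usage differs, 30/30 inputs agree.
verdict: equivalent


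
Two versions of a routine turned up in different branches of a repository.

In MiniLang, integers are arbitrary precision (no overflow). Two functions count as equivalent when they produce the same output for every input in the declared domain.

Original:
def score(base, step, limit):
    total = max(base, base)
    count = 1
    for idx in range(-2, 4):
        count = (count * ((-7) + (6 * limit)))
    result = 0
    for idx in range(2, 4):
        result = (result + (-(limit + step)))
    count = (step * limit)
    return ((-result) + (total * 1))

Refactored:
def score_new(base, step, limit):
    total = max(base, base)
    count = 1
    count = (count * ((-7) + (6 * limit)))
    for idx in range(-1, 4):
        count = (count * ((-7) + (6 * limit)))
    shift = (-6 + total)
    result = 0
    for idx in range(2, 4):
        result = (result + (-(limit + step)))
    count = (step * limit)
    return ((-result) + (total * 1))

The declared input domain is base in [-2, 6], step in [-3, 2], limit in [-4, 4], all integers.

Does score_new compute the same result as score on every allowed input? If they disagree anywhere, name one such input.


The two versions differ — the changes include local variable names differ; statement counts differ; loop structure differs; arithmetic usage differs; constant usage differs.
One worked example (base=1, step=2, limit=3) — score: total becomes 1; next count becomes 1; next at idx=-2:; next count becomes 11; next at idx=-1:; next count becomes 121; next at idx=0:; next count becomes 1331; next at idx=1:; next count becomes 14641; next at idx=2:; next count becomes 161051; next at idx=3:; next count becomes 1771561; next result becomes 0; next at idx=2:; next result becomes -5; next at idx=3:; next result becomes -10; next count becomes 6; next final value 11; score_new: total becomes 1; next count becomes 1; next count becomes 11; next at idx=-1:; next count becomes 121; next at idx=0:; next count becomes 1331; next at idx=1:; next count becomes 14641; next at idx=2:; next count becomes 161051; next at idx=3:; next count becomes 1771561; next shift becomes -5; next result becomes 0; next at idx=2:; next result becomes -5; next at idx=3:; next result becomes -10; next count becomes 6; next final value 11; agreement on 11.
Sweeping the whole domain (486 inputs) finds no disagreement.
verdict: equivalent


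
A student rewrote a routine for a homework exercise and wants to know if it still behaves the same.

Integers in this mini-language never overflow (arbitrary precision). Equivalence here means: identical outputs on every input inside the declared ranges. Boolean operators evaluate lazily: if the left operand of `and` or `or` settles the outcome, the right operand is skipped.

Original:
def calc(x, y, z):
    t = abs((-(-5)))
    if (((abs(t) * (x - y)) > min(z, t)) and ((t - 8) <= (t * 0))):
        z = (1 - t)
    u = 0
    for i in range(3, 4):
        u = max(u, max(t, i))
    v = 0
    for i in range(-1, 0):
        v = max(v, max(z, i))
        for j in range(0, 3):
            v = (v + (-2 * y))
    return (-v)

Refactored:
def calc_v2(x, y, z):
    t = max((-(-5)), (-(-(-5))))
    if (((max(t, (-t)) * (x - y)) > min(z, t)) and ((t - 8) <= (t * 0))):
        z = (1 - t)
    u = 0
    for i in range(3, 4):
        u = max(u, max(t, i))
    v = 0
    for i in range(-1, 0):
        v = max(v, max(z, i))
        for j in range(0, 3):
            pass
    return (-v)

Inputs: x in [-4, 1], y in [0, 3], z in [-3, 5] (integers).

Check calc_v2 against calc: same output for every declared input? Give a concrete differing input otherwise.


These are not equivalent — on x=-4, y=1, z=-3 the outputs split (6 vs 0).
calc: t = 5; (((abs(t) * (x - y)) > min(z, t)) and ((t - 8) <= (t * 0))) -> false; u = 0; [i=3]; u = 5; v = 0; [i=-1]; v = 0; [j=0]; v = -2; [j=1]; v = -4; [j=2]; v = -6; return 6
calc_v2: t = 5; (((max(t, (-t)) * (x - y)) > min(z, t)) and ((t - 8) <= (t * 0))) -> false; u = 0; [i=3]; u = 5; v = 0; [i=-1]; v = 0; [j=0]; [j=1]; [j=2]; return 0
verdict: not equivalent; witness: x=-4, y=1, z=-3


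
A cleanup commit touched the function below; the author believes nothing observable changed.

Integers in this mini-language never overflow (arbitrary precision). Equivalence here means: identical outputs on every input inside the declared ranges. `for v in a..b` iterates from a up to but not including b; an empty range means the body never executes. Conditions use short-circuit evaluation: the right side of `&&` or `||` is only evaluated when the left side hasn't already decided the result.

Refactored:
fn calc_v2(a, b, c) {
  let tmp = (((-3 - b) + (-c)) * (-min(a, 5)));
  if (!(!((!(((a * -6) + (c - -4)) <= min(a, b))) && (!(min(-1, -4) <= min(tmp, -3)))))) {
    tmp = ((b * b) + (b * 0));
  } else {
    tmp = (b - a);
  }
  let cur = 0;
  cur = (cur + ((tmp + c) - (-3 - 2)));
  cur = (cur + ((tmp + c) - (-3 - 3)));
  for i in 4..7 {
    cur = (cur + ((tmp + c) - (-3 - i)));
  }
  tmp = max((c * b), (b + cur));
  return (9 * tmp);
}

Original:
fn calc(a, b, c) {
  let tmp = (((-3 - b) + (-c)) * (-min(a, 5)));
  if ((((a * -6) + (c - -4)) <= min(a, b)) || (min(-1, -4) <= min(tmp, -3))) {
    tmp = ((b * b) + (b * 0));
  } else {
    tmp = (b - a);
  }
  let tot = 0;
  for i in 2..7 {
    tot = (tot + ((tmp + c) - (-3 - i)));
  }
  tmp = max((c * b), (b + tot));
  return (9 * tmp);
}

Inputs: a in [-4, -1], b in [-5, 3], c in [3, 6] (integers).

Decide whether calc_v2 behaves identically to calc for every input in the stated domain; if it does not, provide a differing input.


These are not equivalent — on a=-4, b=-5, c=3 the outputs split (1530 vs 360).
calc: tmp = -4; ((((a * -6) + (c - -4)) <= min(a, b)) || (min(-1, -4) <= min(tmp, -3))) -> true; tmp = 25; tot = 0; [i=2]; tot = 33; [i=3]; tot = 67; [i=4]; tot = 102; [i=5]; tot = 138; [i=6]; tot = 175; tmp = 170; return 1530
calc_v2: tmp = -4; (!(!((!(((a * -6) + (c - -4)) <= min(a, b))) && (!(min(-1, -4) <= min(tmp, -3)))))) -> false; tmp = -1; cur = 0; cur = 7; cur = 15; [i=4]; cur = 24; [i=5]; cur = 34; [i=6]; cur = 45; tmp = 40; return 360
verdict: not equivalent; witness: a=-4, b=-5, c=3


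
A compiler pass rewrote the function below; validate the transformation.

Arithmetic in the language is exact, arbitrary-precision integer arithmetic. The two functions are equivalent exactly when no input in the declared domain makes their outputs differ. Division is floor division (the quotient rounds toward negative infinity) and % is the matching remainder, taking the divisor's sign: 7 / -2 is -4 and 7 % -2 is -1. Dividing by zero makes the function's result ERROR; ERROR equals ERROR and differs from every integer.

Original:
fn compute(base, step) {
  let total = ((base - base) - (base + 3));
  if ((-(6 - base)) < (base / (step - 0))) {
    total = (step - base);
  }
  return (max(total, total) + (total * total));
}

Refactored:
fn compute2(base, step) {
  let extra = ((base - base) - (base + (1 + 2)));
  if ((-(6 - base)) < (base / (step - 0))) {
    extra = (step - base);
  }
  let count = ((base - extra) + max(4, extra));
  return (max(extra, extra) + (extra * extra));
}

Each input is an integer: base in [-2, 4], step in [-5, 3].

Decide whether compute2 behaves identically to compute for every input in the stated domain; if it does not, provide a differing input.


The two are interchangeable: statement counts differ, local variable names differ, constant usage differs, arithmetic usage differs, min/max/abs usage differs, and every declared input agrees.
Spot check at base=3, step=-4 — compute: total becomes -6; next ((-(6 - base)) < (base / (step - 0))) evaluates to true; next total becomes -7; next final value 42. compute2: extra becomes -6; next ((-(6 - base)) < (base / (step - 0))) evaluates to true; next extra becomes -7; next count becomes 14; next final value 42. Both give 42.
Across all 63 domain points the two functions coincide.
verdict: equivalent


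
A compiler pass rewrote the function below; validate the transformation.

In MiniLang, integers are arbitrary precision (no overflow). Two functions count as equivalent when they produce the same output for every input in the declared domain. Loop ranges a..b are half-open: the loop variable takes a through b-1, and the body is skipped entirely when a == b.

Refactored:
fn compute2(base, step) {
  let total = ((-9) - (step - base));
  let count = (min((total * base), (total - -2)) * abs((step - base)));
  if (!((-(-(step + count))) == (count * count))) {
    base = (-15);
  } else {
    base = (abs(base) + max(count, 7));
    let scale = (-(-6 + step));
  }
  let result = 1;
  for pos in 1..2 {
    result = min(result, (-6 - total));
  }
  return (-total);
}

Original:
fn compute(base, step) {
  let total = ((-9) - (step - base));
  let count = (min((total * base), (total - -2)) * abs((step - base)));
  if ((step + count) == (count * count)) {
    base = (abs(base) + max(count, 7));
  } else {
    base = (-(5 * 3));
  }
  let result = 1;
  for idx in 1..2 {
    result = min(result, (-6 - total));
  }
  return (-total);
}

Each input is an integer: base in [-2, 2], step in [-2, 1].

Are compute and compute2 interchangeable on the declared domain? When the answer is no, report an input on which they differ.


Side by side, the visible changes include: local variable names differ; also statement counts differ; also arithmetic usage differs; also boolean connective usage differs; also constant usage differs.
Spot check at base=0, step=-1 — compute: total = -8; count = -6; ((step + count) == (count * count)) -> false; base = -15; result = 1; [idx=1]; result = 1; return 8. compute2: total = -8; count = -6; (!((-(-(step + count))) == (count * count))) -> true; base = -15; result = 1; [pos=1]; result = 1; return 8. Both give 8.
Across all 20 domain points the two functions coincide.
verdict: equivalent


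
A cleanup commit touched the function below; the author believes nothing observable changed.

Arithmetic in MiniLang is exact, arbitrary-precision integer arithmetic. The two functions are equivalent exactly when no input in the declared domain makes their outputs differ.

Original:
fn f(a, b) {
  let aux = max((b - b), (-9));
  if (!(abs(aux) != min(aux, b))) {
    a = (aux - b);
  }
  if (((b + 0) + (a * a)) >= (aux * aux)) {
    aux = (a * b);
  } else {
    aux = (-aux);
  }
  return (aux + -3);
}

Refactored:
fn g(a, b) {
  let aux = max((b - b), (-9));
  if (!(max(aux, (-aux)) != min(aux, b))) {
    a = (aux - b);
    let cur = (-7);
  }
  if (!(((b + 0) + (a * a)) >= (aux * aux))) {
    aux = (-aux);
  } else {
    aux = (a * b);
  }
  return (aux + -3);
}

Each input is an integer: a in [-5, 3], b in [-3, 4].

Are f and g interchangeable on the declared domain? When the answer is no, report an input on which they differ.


This is a faithful refactor — boolean connective usage differs; min/max/abs usage differs; constant usage differs; local variable names differ; statement counts differ, but the computed results match everywhere.
As a probe, take a=3, b=-1: f runs aux=0, then (!(abs(aux) != min(aux, b))) is false, then (((b + 0) + (a * a)) >= (aux * aux)) is true, then aux=-3, then returns -6; g runs aux=0, then (!(max(aux, (-aux)) != min(aux, b))) is false, then (!(((b + 0) + (a * a)) >= (aux * aux))) is false, then aux=-3, then returns -6; both end at -6.
Every one of the 72 inputs gives matching results.
verdict: equivalent
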